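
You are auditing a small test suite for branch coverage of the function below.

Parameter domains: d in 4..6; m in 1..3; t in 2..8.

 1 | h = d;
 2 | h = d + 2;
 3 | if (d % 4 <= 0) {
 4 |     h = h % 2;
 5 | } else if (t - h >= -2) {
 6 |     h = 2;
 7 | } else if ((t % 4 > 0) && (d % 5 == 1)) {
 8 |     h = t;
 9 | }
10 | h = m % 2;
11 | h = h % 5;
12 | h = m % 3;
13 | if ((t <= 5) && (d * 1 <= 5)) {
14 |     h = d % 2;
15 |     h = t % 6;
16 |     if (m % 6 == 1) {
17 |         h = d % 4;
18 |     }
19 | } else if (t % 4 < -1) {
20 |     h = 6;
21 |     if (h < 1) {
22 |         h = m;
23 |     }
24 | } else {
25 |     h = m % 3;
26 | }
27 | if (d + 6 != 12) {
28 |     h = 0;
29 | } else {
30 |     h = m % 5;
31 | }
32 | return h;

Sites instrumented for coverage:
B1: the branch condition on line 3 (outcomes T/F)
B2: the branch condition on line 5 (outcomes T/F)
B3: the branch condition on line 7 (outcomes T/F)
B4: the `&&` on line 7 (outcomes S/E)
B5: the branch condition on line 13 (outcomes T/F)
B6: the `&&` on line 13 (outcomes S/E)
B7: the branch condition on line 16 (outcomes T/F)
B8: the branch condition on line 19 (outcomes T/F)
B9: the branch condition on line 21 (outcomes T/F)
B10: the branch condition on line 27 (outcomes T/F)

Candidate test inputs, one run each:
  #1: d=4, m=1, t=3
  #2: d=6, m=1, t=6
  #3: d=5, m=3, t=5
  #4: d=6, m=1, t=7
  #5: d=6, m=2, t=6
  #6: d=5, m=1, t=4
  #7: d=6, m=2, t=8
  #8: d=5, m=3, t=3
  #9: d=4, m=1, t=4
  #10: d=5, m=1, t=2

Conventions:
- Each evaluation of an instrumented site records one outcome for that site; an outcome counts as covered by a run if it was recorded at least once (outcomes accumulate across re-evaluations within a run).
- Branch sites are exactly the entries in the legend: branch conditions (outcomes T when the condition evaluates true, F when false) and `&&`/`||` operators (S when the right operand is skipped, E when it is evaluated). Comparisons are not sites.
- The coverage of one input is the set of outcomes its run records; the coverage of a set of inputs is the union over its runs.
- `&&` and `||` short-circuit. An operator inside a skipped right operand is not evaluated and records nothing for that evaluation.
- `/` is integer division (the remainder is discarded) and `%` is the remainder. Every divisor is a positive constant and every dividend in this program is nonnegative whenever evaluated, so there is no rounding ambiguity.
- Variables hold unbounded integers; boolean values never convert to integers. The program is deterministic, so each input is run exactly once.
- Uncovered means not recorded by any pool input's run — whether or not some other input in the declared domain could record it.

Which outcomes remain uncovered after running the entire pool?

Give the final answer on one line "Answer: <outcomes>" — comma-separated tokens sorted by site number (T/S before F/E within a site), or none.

input #1, d=4, m=1, t=3: outcomes B1=T, B5=T, B6=E, B7=T, B10=T
input #2, d=6, m=1, t=6: outcomes B1=F, B2=T, B5=F, B6=S, B8=F, B10=F
input #3, d=5, m=3, t=5: outcomes B1=F, B2=T, B5=T, B6=E, B7=F, B10=T
input #4, d=6, m=1, t=7: outcomes B1=F, B2=T, B5=F, B6=S, B8=F, B10=F
input #5, d=6, m=2, t=6: outcomes B1=F, B2=T, B5=F, B6=S, B8=F, B10=F
input #6, d=5, m=1, t=4: outcomes B1=F, B2=F, B3=F, B4=S, B5=T, B6=E, B7=T, B10=T
input #7, d=6, m=2, t=8: outcomes B1=F, B2=T, B5=F, B6=S, B8=F, B10=F
input #8, d=5, m=3, t=3: outcomes B1=F, B2=F, B3=F, B4=E, B5=T, B6=E, B7=F, B10=T
input #9, d=4, m=1, t=4: outcomes B1=T, B5=T, B6=E, B7=T, B10=T
input #10, d=5, m=1, t=2: outcomes B1=F, B2=F, B3=F, B4=E, B5=T, B6=E, B7=T, B10=T
union over the pool: B1=T, B1=F, B2=T, B2=F, B3=F, B4=S, B4=E, B5=T, B5=F, B6=S, B6=E, B7=T, B7=F, B8=F, B10=T, B10=F
uncovered (4 of 20): B3=T, B8=T, B9=T, B9=F

Answer: B3=T, B8=T, B9=T, B9=F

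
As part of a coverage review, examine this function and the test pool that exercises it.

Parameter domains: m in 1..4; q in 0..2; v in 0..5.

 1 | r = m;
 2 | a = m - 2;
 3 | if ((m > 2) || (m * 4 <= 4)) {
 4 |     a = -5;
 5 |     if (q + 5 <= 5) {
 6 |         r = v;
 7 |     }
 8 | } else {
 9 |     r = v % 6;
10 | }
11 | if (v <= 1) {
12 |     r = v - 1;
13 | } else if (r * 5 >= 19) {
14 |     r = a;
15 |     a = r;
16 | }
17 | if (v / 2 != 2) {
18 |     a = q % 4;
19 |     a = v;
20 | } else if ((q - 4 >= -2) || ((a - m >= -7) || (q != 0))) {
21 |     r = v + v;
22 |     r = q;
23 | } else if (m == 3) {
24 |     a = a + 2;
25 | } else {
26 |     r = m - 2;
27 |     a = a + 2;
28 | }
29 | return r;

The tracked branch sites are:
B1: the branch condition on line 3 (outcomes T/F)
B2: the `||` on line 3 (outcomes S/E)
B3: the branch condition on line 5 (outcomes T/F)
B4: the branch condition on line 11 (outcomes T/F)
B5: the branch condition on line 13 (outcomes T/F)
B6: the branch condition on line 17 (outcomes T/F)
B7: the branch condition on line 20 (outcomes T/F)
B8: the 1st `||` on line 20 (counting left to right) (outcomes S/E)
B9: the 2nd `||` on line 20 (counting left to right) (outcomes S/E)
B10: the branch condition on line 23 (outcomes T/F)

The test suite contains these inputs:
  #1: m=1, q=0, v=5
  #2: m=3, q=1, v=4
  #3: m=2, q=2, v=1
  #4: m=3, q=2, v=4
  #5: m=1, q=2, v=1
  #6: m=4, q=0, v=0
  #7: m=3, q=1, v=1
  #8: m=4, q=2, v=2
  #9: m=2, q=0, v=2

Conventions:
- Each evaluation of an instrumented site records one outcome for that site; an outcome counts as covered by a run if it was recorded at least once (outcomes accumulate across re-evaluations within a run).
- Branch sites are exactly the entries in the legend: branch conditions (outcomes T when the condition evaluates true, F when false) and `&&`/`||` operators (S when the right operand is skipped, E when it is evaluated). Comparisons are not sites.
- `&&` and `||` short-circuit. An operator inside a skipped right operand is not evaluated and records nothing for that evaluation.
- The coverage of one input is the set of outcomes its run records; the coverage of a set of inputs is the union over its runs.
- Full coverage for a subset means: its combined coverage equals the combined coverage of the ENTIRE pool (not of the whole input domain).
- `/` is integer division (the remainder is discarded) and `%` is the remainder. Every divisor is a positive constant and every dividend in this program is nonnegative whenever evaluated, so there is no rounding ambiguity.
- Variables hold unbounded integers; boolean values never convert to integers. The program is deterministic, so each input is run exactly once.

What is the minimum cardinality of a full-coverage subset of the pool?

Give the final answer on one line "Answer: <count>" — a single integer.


test 1 (m=1, q=0, v=5) fires B2->E, B1->T, B3->T, B4->F, B5->T, B6->F, B8->E, B9->S, B7->T; hits B1=T, B2=E, B3=T, B4=F, B5=T, B6=F, B7=T, B8=E, B9=S
test 2 (m=3, q=1, v=4) fires B2->S, B1->T, B3->F, B4->F, B5->F, B6->F, B8->E, B9->E, B7->T; hits B1=T, B2=S, B3=F, B4=F, B5=F, B6=F, B7=T, B8=E, B9=E
test 3 (m=2, q=2, v=1) fires B2->E, B1->F, B4->T, B6->T; hits B1=F, B2=E, B4=T, B6=T
test 4 (m=3, q=2, v=4) fires B2->S, B1->T, B3->F, B4->F, B5->F, B6->F, B8->S, B7->T; hits B1=T, B2=S, B3=F, B4=F, B5=F, B6=F, B7=T, B8=S
test 5 (m=1, q=2, v=1) fires B2->E, B1->T, B3->F, B4->T, B6->T; hits B1=T, B2=E, B3=F, B4=T, B6=T
test 6 (m=4, q=0, v=0) fires B2->S, B1->T, B3->T, B4->T, B6->T; hits B1=T, B2=S, B3=T, B4=T, B6=T
test 7 (m=3, q=1, v=1) fires B2->S, B1->T, B3->F, B4->T, B6->T; hits B1=T, B2=S, B3=F, B4=T, B6=T
test 8 (m=4, q=2, v=2) fires B2->S, B1->T, B3->F, B4->F, B5->T, B6->T; hits B1=T, B2=S, B3=F, B4=F, B5=T, B6=T
test 9 (m=2, q=0, v=2) fires B2->E, B1->F, B4->F, B5->F, B6->T; hits B1=F, B2=E, B4=F, B5=F, B6=T
together the pool reaches 17 outcomes: B1=T, B1=F, B2=S, B2=E, B3=T, B3=F, B4=T, B4=F, B5=T, B5=F, B6=T, B6=F, B7=T, B8=S, B8=E, B9=S, B9=E
every size-1 subset falls short of the 17 outcomes (best: 9/17)
every size-2 subset falls short of the 17 outcomes (best: 13/17)
every size-3 subset falls short of the 17 outcomes (best: 16/17)
size 4: inputs {1, 2, 3, 4} cover all 17 outcomes, and no lexicographically smaller subset of this size does
Answer: 4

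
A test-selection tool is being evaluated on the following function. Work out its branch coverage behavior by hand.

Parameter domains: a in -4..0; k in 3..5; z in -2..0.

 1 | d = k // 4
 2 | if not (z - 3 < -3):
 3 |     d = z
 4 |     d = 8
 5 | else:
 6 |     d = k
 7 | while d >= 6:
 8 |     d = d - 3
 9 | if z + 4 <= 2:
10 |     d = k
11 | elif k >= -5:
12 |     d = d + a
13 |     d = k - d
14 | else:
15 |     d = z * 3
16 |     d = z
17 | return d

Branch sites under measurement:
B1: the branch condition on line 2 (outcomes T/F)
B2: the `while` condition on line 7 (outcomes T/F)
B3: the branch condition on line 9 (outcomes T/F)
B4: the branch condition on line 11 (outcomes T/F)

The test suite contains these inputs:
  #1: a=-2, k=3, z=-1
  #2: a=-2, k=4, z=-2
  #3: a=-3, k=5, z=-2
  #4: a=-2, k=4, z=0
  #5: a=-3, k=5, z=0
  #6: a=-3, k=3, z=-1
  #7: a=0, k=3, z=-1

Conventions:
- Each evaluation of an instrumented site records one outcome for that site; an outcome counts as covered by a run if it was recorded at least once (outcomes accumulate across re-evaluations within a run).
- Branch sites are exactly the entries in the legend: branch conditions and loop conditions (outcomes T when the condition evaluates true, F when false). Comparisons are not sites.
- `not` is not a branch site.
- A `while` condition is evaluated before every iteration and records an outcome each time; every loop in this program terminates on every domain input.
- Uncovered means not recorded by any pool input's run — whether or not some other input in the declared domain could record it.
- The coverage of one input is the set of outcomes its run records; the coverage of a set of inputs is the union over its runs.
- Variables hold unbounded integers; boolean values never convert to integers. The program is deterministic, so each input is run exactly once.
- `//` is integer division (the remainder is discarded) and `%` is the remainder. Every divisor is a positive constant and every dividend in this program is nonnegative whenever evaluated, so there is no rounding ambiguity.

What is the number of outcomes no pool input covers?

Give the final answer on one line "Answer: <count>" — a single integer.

run #1 (a=-2, k=3, z=-1) runs B1->F, B2->F, B3->F, B4->T; records B1=F, B2=F, B3=F, B4=T
run #2 (a=-2, k=4, z=-2) runs B1->F, B2->F, B3->T; records B1=F, B2=F, B3=T
run #3 (a=-3, k=5, z=-2) runs B1->F, B2->F, B3->T; records B1=F, B2=F, B3=T
run #4 (a=-2, k=4, z=0) runs B1->T, B2->T, B2->F, B3->F, B4->T; records B1=T, B2=T, B2=F, B3=F, B4=T
run #5 (a=-3, k=5, z=0) runs B1->T, B2->T, B2->F, B3->F, B4->T; records B1=T, B2=T, B2=F, B3=F, B4=T
run #6 (a=-3, k=3, z=-1) runs B1->F, B2->F, B3->F, B4->T; records B1=F, B2=F, B3=F, B4=T
run #7 (a=0, k=3, z=-1) runs B1->F, B2->F, B3->F, B4->T; records B1=F, B2=F, B3=F, B4=T
union over the pool: B1=T, B1=F, B2=T, B2=F, B3=T, B3=F, B4=T
uncovered (1 of 8): B4=F

Answer: 1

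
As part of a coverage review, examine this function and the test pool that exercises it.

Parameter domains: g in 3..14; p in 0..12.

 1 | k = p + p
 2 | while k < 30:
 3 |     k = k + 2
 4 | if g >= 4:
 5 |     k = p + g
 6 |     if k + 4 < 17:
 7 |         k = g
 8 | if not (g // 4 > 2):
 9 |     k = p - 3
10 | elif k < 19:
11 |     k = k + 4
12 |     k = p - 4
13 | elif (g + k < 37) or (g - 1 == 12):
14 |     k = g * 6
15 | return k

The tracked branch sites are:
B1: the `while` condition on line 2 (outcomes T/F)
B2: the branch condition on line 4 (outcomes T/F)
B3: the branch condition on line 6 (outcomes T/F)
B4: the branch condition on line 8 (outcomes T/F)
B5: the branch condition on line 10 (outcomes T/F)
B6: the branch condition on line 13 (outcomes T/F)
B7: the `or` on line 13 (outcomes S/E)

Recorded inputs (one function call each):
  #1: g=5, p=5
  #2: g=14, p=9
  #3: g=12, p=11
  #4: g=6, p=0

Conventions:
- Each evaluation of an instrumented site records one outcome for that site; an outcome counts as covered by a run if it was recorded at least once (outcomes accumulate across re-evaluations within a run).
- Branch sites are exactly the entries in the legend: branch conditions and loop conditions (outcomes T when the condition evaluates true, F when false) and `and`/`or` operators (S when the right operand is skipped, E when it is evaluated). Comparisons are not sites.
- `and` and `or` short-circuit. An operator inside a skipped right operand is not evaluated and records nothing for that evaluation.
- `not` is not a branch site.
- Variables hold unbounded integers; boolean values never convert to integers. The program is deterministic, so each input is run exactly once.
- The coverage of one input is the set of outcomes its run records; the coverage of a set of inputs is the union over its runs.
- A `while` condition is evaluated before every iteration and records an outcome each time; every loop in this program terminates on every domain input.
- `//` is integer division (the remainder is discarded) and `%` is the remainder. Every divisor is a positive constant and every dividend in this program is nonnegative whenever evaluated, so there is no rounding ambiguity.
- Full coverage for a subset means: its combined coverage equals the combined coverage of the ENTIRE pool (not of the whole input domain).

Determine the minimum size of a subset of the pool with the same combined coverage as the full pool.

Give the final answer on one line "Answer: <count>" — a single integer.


input #1, g=5, p=5: events B1->T, B1->T, B1->T, B1->T, B1->T, B1->T, B1->T, B1->T, B1->T, B1->T, B1->F, B2->T, B3->T, B4->T; outcomes B1=T, B1=F, B2=T, B3=T, B4=T
input #2, g=14, p=9: events B1->T, B1->T, B1->T, B1->T, B1->T, B1->T, B1->F, B2->T, B3->F, B4->F, B5->F, B7->E, B6->F; outcomes B1=T, B1=F, B2=T, B3=F, B4=F, B5=F, B6=F, B7=E
input #3, g=12, p=11: events B1->T, B1->T, B1->T, B1->T, B1->F, B2->T, B3->F, B4->F, B5->F, B7->S, B6->T; outcomes B1=T, B1=F, B2=T, B3=F, B4=F, B5=F, B6=T, B7=S
input #4, g=6, p=0: events B1->T, B1->T, B1->T, B1->T, B1->T, B1->T, B1->T, B1->T, B1->T, B1->T, B1->T, B1->T, B1->T, B1->T, ...; outcomes B1=T, B1=F, B2=T, B3=T, B4=T
union over all inputs: B1=T, B1=F, B2=T, B3=T, B3=F, B4=T, B4=F, B5=F, B6=T, B6=F, B7=S, B7=E (12 outcomes)
size 1 is not enough: best union over all size-1 subsets is 8/12
size 2 is not enough: best union over all size-2 subsets is 10/12
at size 3, {1, 2, 3} reaches all 12 outcomes; every lexicographically earlier size-3 subset fails
Answer: 3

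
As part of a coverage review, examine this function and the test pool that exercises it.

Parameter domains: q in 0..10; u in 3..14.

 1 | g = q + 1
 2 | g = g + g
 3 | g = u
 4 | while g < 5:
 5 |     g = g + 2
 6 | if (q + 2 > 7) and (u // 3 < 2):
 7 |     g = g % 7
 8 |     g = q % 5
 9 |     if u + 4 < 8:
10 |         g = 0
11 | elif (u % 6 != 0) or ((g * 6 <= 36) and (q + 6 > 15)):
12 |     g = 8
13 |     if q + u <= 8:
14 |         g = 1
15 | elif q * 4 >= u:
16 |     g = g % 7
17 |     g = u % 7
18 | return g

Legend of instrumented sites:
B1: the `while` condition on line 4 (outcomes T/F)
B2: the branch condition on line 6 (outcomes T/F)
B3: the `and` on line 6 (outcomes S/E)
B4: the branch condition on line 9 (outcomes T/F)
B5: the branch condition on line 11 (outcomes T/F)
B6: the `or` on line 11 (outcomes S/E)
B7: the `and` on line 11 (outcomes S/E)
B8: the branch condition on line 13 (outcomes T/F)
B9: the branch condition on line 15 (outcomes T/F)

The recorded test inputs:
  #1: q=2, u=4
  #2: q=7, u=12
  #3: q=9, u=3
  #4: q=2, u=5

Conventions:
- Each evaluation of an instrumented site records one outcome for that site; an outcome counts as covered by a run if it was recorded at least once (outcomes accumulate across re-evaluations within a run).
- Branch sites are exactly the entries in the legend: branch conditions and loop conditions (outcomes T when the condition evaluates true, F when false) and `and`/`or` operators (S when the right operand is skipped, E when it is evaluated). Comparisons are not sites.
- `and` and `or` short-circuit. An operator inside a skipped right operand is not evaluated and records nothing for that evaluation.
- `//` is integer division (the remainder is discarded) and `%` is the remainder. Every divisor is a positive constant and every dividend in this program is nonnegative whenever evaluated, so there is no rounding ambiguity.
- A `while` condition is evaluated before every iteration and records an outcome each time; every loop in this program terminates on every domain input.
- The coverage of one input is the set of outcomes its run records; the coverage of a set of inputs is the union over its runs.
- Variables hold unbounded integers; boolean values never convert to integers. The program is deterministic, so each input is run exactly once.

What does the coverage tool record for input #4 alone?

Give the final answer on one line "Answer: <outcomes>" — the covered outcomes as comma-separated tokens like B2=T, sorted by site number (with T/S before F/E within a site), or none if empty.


Event log for input #4 (q=2, u=5):
  B1->F, B3->S, B2->F, B6->S, B5->T, B8->T
collecting distinct outcomes: B1=F, B2=F, B3=S, B5=T, B6=S, B8=T
Answer: B1=F, B2=F, B3=S, B5=T, B6=S, B8=T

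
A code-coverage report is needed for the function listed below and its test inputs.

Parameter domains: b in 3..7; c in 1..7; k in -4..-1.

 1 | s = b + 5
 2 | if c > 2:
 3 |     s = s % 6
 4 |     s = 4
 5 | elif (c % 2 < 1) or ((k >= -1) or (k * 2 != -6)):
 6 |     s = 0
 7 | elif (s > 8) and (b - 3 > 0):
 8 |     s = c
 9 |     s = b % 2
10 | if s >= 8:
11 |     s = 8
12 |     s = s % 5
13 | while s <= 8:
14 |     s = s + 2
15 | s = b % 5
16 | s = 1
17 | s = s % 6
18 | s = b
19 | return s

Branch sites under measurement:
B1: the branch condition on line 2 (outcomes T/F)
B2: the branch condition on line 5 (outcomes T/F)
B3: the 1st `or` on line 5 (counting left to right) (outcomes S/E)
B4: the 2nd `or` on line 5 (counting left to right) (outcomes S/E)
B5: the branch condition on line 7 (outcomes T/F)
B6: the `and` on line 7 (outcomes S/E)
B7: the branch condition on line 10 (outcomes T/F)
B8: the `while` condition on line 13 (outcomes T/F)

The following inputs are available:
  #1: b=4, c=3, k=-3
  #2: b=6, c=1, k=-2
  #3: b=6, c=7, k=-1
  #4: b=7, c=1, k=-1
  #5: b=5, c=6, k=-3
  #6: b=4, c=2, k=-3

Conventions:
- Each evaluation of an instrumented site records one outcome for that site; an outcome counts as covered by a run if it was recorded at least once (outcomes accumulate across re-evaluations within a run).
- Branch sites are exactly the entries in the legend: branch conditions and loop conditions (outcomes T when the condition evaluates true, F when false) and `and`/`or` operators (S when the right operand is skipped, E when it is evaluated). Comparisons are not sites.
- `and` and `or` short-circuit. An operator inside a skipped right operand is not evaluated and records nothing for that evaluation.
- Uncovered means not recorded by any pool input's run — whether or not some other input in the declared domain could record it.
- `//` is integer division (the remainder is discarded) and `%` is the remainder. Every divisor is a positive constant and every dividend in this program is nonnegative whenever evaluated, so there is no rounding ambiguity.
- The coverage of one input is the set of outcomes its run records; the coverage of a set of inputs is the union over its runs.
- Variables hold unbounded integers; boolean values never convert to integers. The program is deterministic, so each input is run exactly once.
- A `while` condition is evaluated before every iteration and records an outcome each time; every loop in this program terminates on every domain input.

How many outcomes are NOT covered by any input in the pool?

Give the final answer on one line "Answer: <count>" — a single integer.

input #1, b=4, c=3, k=-3: events B1->T, B7->F, B8->T, B8->T, B8->T, B8->F; outcomes B1=T, B7=F, B8=T, B8=F
input #2, b=6, c=1, k=-2: events B1->F, B3->E, B4->E, B2->T, B7->F, B8->T, B8->T, B8->T, B8->T, B8->T, B8->F; outcomes B1=F, B2=T, B3=E, B4=E, B7=F, B8=T, B8=F
input #3, b=6, c=7, k=-1: events B1->T, B7->F, B8->T, B8->T, B8->T, B8->F; outcomes B1=T, B7=F, B8=T, B8=F
input #4, b=7, c=1, k=-1: events B1->F, B3->E, B4->S, B2->T, B7->F, B8->T, B8->T, B8->T, B8->T, B8->T, B8->F; outcomes B1=F, B2=T, B3=E, B4=S, B7=F, B8=T, B8=F
input #5, b=5, c=6, k=-3: events B1->T, B7->F, B8->T, B8->T, B8->T, B8->F; outcomes B1=T, B7=F, B8=T, B8=F
input #6, b=4, c=2, k=-3: events B1->F, B3->S, B2->T, B7->F, B8->T, B8->T, B8->T, B8->T, B8->T, B8->F; outcomes B1=F, B2=T, B3=S, B7=F, B8=T, B8=F
union over the pool: B1=T, B1=F, B2=T, B3=S, B3=E, B4=S, B4=E, B7=F, B8=T, B8=F
uncovered (6 of 16): B2=F, B5=T, B5=F, B6=S, B6=E, B7=T

Answer: 6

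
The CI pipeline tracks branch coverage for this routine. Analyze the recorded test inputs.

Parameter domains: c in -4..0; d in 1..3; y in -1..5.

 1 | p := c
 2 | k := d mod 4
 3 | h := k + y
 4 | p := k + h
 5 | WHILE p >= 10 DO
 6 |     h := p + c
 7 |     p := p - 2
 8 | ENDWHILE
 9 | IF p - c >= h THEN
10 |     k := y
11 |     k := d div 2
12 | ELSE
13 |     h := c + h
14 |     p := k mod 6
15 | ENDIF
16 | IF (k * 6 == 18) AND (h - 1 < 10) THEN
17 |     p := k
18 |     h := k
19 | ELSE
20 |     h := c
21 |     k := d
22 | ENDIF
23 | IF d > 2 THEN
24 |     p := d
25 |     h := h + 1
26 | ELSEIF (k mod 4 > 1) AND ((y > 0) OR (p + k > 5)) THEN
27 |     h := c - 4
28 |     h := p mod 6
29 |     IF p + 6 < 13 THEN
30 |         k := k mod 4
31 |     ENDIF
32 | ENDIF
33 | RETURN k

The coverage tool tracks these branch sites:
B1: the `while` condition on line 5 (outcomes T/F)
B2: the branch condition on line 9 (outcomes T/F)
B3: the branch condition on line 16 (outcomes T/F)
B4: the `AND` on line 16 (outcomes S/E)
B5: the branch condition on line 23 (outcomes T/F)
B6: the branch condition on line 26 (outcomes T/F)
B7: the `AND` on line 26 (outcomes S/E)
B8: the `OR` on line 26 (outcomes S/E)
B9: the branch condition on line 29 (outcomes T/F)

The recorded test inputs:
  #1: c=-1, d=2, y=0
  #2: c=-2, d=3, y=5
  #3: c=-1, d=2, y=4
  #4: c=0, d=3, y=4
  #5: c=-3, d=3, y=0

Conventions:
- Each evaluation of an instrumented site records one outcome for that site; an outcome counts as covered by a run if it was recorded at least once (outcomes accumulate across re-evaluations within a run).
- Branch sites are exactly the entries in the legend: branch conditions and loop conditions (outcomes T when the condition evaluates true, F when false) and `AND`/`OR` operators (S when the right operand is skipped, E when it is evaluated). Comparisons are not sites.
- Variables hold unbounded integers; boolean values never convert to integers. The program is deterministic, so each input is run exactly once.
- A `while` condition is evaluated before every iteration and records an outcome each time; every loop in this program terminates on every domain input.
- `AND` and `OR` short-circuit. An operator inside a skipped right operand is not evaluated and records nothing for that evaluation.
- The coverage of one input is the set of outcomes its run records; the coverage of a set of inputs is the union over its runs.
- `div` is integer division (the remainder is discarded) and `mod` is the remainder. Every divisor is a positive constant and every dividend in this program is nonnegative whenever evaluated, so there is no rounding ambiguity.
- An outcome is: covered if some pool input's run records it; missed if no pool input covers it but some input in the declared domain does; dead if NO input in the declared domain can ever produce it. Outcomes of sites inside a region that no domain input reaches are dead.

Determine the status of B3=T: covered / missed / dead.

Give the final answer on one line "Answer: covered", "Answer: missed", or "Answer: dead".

B3=T is recorded by pool input(s) 4 -> covered

Answer: covered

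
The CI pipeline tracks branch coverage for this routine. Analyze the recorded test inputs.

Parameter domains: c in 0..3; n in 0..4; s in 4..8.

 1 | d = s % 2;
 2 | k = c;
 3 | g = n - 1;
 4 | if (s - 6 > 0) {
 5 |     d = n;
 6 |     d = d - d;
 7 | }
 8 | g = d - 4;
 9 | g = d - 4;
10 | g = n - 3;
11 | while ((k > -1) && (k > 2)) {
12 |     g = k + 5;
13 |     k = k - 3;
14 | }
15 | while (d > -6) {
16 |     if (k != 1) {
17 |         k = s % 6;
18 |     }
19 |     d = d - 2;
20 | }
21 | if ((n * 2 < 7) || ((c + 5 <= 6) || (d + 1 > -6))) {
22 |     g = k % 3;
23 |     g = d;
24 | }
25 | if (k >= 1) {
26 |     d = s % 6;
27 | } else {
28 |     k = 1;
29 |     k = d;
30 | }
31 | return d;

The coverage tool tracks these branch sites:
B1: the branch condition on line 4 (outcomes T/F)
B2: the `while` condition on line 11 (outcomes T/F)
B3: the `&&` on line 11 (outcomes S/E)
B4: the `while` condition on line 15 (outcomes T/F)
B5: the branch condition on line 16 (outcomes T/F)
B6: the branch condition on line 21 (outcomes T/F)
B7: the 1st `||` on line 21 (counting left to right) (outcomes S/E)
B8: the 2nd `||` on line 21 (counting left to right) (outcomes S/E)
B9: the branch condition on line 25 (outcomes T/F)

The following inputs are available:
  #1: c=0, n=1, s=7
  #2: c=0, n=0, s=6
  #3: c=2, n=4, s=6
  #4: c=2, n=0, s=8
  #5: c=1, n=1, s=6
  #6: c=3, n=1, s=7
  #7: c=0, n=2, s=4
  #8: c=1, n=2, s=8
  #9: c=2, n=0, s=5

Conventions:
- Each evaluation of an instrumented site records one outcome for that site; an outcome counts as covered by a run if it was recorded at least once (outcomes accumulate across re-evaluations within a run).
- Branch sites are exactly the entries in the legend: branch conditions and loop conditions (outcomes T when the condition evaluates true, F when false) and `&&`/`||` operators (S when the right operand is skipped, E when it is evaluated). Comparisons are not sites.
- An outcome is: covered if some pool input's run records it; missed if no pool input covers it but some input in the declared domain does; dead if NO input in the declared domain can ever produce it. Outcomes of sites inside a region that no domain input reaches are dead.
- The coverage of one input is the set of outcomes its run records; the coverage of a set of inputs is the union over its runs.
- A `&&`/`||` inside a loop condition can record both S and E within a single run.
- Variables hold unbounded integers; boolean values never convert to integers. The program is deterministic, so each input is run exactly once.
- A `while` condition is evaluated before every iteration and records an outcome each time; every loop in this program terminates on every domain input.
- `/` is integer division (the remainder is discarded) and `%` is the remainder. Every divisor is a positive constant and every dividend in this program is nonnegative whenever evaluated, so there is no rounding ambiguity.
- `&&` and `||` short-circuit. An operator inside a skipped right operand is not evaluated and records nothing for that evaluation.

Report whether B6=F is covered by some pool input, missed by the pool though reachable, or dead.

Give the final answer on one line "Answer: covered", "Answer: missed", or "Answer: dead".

no pool input records B6=F
but domain input (c=2, n=4, s=5) does record it -> reachable, so missed

Answer: missed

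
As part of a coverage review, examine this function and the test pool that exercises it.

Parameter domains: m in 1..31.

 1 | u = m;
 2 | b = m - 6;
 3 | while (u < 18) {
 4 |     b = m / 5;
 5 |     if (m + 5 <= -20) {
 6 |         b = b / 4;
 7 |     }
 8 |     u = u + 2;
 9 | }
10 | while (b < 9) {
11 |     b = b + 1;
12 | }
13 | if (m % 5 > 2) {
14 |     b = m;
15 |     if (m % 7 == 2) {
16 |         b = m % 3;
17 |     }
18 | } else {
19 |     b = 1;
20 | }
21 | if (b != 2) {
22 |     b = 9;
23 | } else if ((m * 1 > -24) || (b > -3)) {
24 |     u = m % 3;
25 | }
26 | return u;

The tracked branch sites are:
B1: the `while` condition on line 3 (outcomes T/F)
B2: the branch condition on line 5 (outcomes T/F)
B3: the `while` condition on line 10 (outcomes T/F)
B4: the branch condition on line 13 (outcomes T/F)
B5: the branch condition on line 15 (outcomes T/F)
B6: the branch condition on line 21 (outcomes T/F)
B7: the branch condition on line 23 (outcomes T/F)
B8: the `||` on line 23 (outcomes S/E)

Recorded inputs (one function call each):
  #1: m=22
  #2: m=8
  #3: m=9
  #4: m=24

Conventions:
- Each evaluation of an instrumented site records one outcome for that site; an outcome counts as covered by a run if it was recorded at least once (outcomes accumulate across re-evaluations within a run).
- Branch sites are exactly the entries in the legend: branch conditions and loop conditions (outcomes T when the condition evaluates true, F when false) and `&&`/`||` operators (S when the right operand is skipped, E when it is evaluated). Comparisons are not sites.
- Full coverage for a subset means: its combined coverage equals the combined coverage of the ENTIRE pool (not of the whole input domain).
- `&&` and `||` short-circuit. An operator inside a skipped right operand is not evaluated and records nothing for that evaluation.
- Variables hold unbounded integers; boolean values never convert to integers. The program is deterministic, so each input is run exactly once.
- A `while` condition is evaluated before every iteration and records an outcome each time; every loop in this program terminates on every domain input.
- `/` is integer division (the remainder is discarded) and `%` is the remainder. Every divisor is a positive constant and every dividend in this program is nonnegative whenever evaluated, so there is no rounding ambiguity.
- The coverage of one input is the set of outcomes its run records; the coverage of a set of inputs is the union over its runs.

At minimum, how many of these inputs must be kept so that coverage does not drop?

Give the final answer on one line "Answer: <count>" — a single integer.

input #1, m=22: events B1->F, B3->F, B4->F, B6->T; outcomes B1=F, B3=F, B4=F, B6=T
input #2, m=8: events B1->T, B2->F, B1->T, B2->F, B1->T, B2->F, B1->T, B2->F, B1->T, B2->F, B1->F, B3->T, B3->T, B3->T, ...; outcomes B1=T, B1=F, B2=F, B3=T, B3=F, B4=T, B5=F, B6=T
input #3, m=9: events B1->T, B2->F, B1->T, B2->F, B1->T, B2->F, B1->T, B2->F, B1->T, B2->F, B1->F, B3->T, B3->T, B3->T, ...; outcomes B1=T, B1=F, B2=F, B3=T, B3=F, B4=T, B5=T, B6=T
input #4, m=24: events B1->F, B3->F, B4->T, B5->F, B6->T; outcomes B1=F, B3=F, B4=T, B5=F, B6=T
the full pool covers 10 outcomes: B1=T, B1=F, B2=F, B3=T, B3=F, B4=T, B4=F, B5=T, B5=F, B6=T
checked all size-1 subsets: none covers 10 outcomes (max 8/10)
checked all size-2 subsets: none covers 10 outcomes (max 9/10)
at size 3, {1, 2, 3} reaches all 10 outcomes; every lexicographically earlier size-3 subset fails

Answer: 3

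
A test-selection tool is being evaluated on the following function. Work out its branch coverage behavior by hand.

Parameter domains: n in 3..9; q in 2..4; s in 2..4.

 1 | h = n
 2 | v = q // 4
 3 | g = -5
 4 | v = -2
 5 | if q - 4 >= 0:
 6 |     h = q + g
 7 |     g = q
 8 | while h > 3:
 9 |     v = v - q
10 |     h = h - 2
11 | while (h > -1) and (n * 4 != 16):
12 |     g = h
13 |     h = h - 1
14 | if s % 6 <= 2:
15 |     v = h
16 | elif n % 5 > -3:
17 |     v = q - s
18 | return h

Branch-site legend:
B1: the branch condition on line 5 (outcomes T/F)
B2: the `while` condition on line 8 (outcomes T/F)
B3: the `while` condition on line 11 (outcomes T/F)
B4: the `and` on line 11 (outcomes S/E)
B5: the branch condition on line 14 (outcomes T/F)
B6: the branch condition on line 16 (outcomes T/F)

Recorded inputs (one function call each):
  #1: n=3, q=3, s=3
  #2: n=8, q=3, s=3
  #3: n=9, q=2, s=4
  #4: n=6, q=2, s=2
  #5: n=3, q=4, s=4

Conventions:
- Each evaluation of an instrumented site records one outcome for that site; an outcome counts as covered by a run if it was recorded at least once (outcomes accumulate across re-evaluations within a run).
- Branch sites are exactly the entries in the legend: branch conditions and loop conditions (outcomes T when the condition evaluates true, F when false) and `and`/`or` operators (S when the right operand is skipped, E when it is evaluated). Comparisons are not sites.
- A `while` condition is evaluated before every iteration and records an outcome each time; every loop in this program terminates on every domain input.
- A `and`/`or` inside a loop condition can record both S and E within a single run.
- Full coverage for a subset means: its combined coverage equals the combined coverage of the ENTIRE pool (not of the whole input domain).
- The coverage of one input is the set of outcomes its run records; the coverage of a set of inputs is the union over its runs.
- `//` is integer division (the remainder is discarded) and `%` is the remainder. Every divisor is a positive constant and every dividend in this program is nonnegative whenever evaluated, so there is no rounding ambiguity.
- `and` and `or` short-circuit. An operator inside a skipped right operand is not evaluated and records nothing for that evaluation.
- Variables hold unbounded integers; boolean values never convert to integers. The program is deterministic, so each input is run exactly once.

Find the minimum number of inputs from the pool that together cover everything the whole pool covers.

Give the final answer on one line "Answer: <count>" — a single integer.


input #1, n=3, q=3, s=3: outcomes B1=F, B2=F, B3=T, B3=F, B4=S, B4=E, B5=F, B6=T
input #2, n=8, q=3, s=3: outcomes B1=F, B2=T, B2=F, B3=T, B3=F, B4=S, B4=E, B5=F, B6=T
input #3, n=9, q=2, s=4: outcomes B1=F, B2=T, B2=F, B3=T, B3=F, B4=S, B4=E, B5=F, B6=T
input #4, n=6, q=2, s=2: outcomes B1=F, B2=T, B2=F, B3=T, B3=F, B4=S, B4=E, B5=T
input #5, n=3, q=4, s=4: outcomes B1=T, B2=F, B3=F, B4=S, B5=F, B6=T
union over all inputs: B1=T, B1=F, B2=T, B2=F, B3=T, B3=F, B4=S, B4=E, B5=T, B5=F, B6=T (11 outcomes)
checked all size-1 subsets: none covers 11 outcomes (max 9/11)
at size 2, {4, 5} reaches all 11 outcomes; every lexicographically earlier size-2 subset fails
Answer: 2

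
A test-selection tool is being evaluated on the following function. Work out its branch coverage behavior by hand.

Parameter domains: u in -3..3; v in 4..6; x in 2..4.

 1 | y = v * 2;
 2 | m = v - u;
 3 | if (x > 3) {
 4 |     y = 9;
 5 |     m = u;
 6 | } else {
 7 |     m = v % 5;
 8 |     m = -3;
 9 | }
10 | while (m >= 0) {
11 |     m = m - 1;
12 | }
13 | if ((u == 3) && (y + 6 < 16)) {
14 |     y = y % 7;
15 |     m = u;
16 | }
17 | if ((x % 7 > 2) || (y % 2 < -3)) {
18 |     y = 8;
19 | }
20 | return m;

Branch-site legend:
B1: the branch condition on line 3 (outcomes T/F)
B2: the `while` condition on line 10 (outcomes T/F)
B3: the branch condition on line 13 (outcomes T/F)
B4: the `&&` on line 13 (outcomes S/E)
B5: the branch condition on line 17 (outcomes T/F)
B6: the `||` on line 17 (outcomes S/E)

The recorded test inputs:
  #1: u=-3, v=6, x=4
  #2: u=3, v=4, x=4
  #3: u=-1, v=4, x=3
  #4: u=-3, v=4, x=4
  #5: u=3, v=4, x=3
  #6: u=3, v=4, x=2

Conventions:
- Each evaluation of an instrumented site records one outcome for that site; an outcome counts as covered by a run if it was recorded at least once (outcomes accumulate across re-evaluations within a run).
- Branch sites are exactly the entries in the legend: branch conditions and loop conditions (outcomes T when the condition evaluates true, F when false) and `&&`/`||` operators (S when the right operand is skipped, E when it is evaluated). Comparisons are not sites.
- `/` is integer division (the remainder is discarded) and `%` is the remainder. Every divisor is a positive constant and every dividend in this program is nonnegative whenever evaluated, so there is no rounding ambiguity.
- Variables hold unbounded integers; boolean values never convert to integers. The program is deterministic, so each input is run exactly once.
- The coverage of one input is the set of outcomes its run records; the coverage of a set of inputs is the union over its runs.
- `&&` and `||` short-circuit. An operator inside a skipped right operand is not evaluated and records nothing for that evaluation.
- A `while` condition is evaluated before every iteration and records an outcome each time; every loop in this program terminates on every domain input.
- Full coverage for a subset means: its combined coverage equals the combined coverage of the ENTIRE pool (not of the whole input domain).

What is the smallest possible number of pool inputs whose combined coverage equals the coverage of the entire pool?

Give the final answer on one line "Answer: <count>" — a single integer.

run #1 (u=-3, v=6, x=4) runs B1->T, B2->F, B4->S, B3->F, B6->S, B5->T; records B1=T, B2=F, B3=F, B4=S, B5=T, B6=S
run #2 (u=3, v=4, x=4) runs B1->T, B2->T, B2->T, B2->T, B2->T, B2->F, B4->E, B3->T, B6->S, B5->T; records B1=T, B2=T, B2=F, B3=T, B4=E, B5=T, B6=S
run #3 (u=-1, v=4, x=3) runs B1->F, B2->F, B4->S, B3->F, B6->S, B5->T; records B1=F, B2=F, B3=F, B4=S, B5=T, B6=S
run #4 (u=-3, v=4, x=4) runs B1->T, B2->F, B4->S, B3->F, B6->S, B5->T; records B1=T, B2=F, B3=F, B4=S, B5=T, B6=S
run #5 (u=3, v=4, x=3) runs B1->F, B2->F, B4->E, B3->T, B6->S, B5->T; records B1=F, B2=F, B3=T, B4=E, B5=T, B6=S
run #6 (u=3, v=4, x=2) runs B1->F, B2->F, B4->E, B3->T, B6->E, B5->F; records B1=F, B2=F, B3=T, B4=E, B5=F, B6=E
pool-wide coverage (12 outcomes): B1=T, B1=F, B2=T, B2=F, B3=T, B3=F, B4=S, B4=E, B5=T, B5=F, B6=S, B6=E
checked all size-1 subsets: none covers 12 outcomes (max 7/12)
checked all size-2 subsets: none covers 12 outcomes (max 11/12)
the canonical winner is {1, 2, 6}: size 3, full 12-outcome coverage, earliest index list among size-3 covers

Answer: 3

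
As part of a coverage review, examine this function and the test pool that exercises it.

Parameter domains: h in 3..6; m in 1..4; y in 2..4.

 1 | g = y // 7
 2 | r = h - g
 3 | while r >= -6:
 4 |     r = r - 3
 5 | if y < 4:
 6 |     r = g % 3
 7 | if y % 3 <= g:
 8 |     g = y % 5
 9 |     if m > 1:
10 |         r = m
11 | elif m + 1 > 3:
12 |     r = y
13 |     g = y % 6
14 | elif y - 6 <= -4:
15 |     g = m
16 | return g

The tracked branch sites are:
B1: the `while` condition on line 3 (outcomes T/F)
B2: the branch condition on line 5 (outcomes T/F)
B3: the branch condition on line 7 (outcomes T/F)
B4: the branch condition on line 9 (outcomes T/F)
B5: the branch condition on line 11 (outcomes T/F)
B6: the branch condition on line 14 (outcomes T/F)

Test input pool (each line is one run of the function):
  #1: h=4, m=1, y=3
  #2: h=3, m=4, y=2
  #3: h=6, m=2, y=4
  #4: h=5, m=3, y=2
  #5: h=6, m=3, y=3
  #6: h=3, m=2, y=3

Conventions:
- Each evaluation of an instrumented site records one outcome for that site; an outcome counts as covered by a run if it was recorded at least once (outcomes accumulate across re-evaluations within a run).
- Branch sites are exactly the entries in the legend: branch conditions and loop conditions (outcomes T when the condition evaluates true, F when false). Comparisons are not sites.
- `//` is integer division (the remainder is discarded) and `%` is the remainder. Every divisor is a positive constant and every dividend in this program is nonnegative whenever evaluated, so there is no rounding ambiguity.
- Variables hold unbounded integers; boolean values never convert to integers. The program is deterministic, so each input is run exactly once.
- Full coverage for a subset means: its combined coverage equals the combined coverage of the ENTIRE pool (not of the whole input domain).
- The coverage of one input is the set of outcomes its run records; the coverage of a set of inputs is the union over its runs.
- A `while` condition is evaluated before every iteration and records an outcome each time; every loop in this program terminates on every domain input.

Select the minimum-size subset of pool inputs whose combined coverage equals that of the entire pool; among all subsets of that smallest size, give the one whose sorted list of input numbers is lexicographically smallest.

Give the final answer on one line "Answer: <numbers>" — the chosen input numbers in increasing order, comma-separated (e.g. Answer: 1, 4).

#1 (h=4, m=1, y=3) -> B1->T, B1->T, B1->T, B1->T, B1->F, B2->T, B3->T, B4->F; covered: B1=T, B1=F, B2=T, B3=T, B4=F
#2 (h=3, m=4, y=2) -> B1->T, B1->T, B1->T, B1->T, B1->F, B2->T, B3->F, B5->T; covered: B1=T, B1=F, B2=T, B3=F, B5=T
#3 (h=6, m=2, y=4) -> B1->T, B1->T, B1->T, B1->T, B1->T, B1->F, B2->F, B3->F, B5->F, B6->F; covered: B1=T, B1=F, B2=F, B3=F, B5=F, B6=F
#4 (h=5, m=3, y=2) -> B1->T, B1->T, B1->T, B1->T, B1->F, B2->T, B3->F, B5->T; covered: B1=T, B1=F, B2=T, B3=F, B5=T
#5 (h=6, m=3, y=3) -> B1->T, B1->T, B1->T, B1->T, B1->T, B1->F, B2->T, B3->T, B4->T; covered: B1=T, B1=F, B2=T, B3=T, B4=T
#6 (h=3, m=2, y=3) -> B1->T, B1->T, B1->T, B1->T, B1->F, B2->T, B3->T, B4->T; covered: B1=T, B1=F, B2=T, B3=T, B4=T
the full pool covers 11 outcomes: B1=T, B1=F, B2=T, B2=F, B3=T, B3=F, B4=T, B4=F, B5=T, B5=F, B6=F
checked all size-1 subsets: none covers 11 outcomes (max 6/11)
checked all size-2 subsets: none covers 11 outcomes (max 9/11)
checked all size-3 subsets: none covers 11 outcomes (max 10/11)
the canonical winner is {1, 2, 3, 5}: size 4, full 11-outcome coverage, earliest index list among size-4 covers

Answer: 1, 2, 3, 5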